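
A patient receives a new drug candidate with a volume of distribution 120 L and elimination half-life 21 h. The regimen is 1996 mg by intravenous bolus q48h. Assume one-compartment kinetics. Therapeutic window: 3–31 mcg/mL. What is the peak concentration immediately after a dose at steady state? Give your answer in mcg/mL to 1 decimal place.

20.9 mcg/mL

Over one 48-h interval, 48/21 ≈ 2.2857 half-lives elapse, leaving f ≈ 0.2051 of each dose.
At steady state, accumulation factor R = 1/(1 − e^(−kτ)) ≈ 1.2580.
Each bolus raises the concentration by D/Vd = 1996/120 ≈ 16.633 mcg/mL.
Steady-state peak Cmax,ss = C₀·R ≈ 16.633 × 1.2580 ≈ 20.924 mcg/mL.
Peak 20.9 mcg/mL vs MTC 31 mcg/mL: below toxic threshold.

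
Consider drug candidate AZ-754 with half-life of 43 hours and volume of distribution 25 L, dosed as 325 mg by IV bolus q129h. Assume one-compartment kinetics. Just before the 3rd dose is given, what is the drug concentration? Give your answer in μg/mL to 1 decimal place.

1.8 μg/mL

f = (1/2)^(τ/t½) = (1/2)^(129/43) ≈ 0.1250.
C₀ = D/Vd = 325/25 ≈ 13.000 μg/mL.
Before the 3rd dose, 2 doses have been given. Superposition: Cmin = C₀·(f + f²).
≈ 13.000 × (0.1250 + 0.0156) ≈ 13.000 × 0.1406 ≈ 1.828 μg/mL.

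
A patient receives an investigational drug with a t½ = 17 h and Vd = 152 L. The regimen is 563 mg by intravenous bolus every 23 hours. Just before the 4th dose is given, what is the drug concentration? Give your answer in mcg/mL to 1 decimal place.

2.2 mcg/mL

f = (1/2)^(τ/t½) = (1/2)^(23/17) ≈ 0.3915.
C₀ = D/Vd = 563/152 ≈ 3.704 mcg/mL.
Before the 4th dose, 3 doses have been given. Superposition: Cmin = C₀·(f + f² + … + f^3).
≈ 3.704 × (0.3915 + 0.1533 + 0.0600) ≈ 3.704 × 0.6048 ≈ 2.240 mcg/mL.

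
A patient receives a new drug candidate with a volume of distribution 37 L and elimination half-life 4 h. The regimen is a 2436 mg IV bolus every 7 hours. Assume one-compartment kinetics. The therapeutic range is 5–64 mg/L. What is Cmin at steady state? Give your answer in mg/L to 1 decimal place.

27.9 mg/L

k = ln2/t½ = ln2/4 ≈ 0.173287 h⁻¹; fraction remaining f = e^(−kτ) = e^(−0.173287×7) ≈ 0.2973.
Accumulation ratio R = 1/(1 − f) ≈ 1/0.7027 ≈ 1.4231.
Single-dose peak C₀ = D/Vd = 2436/37 ≈ 65.838 mg/L.
Cmax,ss = C₀/(1 − f) ≈ 65.838/0.7027 ≈ 93.693 mg/L.
Steady-state trough Cmin,ss = Cmax,ss·f ≈ 93.693 × 0.2973 ≈ 27.855 mg/L.
Trough 27.9 mg/L vs MEC 5 mg/L: adequate.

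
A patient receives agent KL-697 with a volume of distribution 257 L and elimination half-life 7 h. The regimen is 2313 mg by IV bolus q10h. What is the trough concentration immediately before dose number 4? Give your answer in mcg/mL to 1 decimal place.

5.0 mcg/mL

f = (1/2)^(τ/t½) = (1/2)^(10/7) ≈ 0.3715.
C₀ = D/Vd = 2313/257 ≈ 9.000 mcg/mL.
Before the 4th dose, 3 doses have been given. Superposition: Cmin = C₀·(f + f² + … + f^3).
≈ 9.000 × (0.3715 + 0.1380 + 0.0513) ≈ 9.000 × 0.5608 ≈ 5.047 mcg/mL.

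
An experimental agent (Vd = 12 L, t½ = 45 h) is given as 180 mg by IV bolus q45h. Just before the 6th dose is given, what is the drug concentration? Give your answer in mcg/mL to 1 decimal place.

14.5 mcg/mL

f = (1/2)^(τ/t½) = (1/2)^(45/45) ≈ 0.5000.
C₀ = D/Vd = 180/12 ≈ 15.000 mcg/mL.
Before the 6th dose, 5 doses have been given. Superposition: Cmin = C₀·(f + f² + … + f^5).
≈ 15.000 × (0.5000 + 0.2500 + 0.1250 + 0.0625 + 0.0313) ≈ 15.000 × 0.9688 ≈ 14.532 mcg/mL.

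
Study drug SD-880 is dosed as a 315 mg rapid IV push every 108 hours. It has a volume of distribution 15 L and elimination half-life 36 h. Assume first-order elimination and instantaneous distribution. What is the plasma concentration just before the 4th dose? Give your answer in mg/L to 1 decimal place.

f = (1/2)^(τ/t½) = (1/2)^(108/36) ≈ 0.1250.
C₀ = D/Vd = 315/15 ≈ 21.000 mg/L.
Before the 4th dose, 3 doses have been given. Superposition: Cmin = C₀·(f + f² + … + f^3).
≈ 21.000 × (0.1250 + 0.0156 + 0.0020) ≈ 21.000 × 0.1426 ≈ 2.995 mg/L.

3.0 mg/L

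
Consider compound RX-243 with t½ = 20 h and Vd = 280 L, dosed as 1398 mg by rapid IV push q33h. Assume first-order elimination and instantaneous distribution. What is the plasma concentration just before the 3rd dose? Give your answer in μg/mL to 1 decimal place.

f = (1/2)^(τ/t½) = (1/2)^(33/20) ≈ 0.3186.
C₀ = D/Vd = 1398/280 ≈ 4.993 μg/mL.
Before the 3rd dose, 2 doses have been given. Superposition: Cmin = C₀·(f + f²).
≈ 4.993 × (0.3186 + 0.1015) ≈ 4.993 × 0.4201 ≈ 2.098 μg/mL.

2.1 μg/mL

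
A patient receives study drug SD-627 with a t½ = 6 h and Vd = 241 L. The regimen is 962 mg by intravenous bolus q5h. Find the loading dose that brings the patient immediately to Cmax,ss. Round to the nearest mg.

f = (1/2)^(5/6) ≈ 0.561231; accumulation ratio R = 1/(1−f) ≈ 2.27910.
Loading dose to hit Cmax,ss on first dose: D_load = D_maint·R ≈ 962 × 2.27910 ≈ 2192.49 mg.

2192 mg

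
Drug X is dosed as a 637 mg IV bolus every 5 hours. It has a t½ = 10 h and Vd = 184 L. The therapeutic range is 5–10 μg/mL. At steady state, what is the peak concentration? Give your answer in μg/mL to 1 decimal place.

11.8 μg/mL

τ/t½ = 5/10 ≈ 0.5, so fraction remaining f = (1/2)^(5/10) ≈ 0.7071.
Accumulation ratio R = 1/(1 − f) ≈ 1/0.2929 ≈ 3.4141.
Single-dose peak C₀ = D/Vd = 637/184 ≈ 3.462 μg/mL.
Steady-state peak Cmax,ss = C₀·R ≈ 3.462 × 3.4141 ≈ 11.820 μg/mL.
Peak 11.8 μg/mL vs MTC 10 μg/mL: exceeds toxic threshold.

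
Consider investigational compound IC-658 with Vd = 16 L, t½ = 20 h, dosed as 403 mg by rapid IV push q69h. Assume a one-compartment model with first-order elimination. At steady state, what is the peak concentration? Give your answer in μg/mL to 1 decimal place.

27.7 μg/mL

Over one 69-h interval, 69/20 ≈ 3.45 half-lives elapse, leaving f ≈ 0.0915 of each dose.
At steady state, accumulation factor R = 1/(1 − e^(−kτ)) ≈ 1.1007.
Each bolus raises the concentration by D/Vd = 403/16 ≈ 25.188 μg/mL.
Steady-state peak Cmax,ss = C₀·R ≈ 25.188 × 1.1007 ≈ 27.724 μg/mL.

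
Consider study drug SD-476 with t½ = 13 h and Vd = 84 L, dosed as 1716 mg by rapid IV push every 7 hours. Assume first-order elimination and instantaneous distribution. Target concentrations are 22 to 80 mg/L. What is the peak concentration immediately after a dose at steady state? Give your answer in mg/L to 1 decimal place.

65.6 mg/L

k = ln2/t½ = ln2/13 ≈ 0.053319 h⁻¹; fraction remaining f = e^(−kτ) = e^(−0.053319×7) ≈ 0.6885.
At steady state, accumulation factor R = 1/(1 − e^(−kτ)) ≈ 3.2103.
Each bolus raises the concentration by D/Vd = 1716/84 ≈ 20.429 mg/L.
Steady-state peak Cmax,ss = C₀·R ≈ 20.429 × 3.2103 ≈ 65.583 mg/L.
Peak 65.6 mg/L vs MTC 80 mg/L: below toxic threshold.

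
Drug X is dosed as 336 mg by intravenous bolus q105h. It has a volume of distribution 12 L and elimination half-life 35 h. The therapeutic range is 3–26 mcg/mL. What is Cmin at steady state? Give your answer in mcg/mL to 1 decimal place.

τ = 105 h = 3 half-lives, so f = (1/2)^3 = 0.125.
Accumulation ratio R = 1/(1 − f) = 1/0.875 = 8/7.
Single-dose peak C₀ = D/Vd = 336/12 = 28 mcg/mL.
Steady-state peak Cmax,ss = C₀·R = 28 × 8/7 ≈ 32.000 mcg/mL.
Steady-state trough Cmin,ss = Cmax,ss·f ≈ 32.000 × 0.125 ≈ 4.000 mcg/mL.
Trough 4.0 mcg/mL vs MEC 3 mcg/mL: adequate.

4.0 mcg/mL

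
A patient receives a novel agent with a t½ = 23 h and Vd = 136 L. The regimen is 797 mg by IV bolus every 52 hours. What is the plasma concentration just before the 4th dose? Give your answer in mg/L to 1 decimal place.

f = (1/2)^(τ/t½) = (1/2)^(52/23) ≈ 0.2086.
C₀ = D/Vd = 797/136 ≈ 5.860 mg/L.
Before the 4th dose, 3 doses have been given. Superposition: Cmin = C₀·(f + f² + … + f^3).
≈ 5.860 × (0.2086 + 0.0435 + 0.0091) ≈ 5.860 × 0.2612 ≈ 1.531 mg/L.

1.5 mg/L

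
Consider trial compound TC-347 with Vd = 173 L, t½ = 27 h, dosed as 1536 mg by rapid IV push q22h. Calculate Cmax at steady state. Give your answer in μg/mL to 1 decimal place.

20.6 μg/mL

k = ln2/t½ = ln2/27 ≈ 0.025672 h⁻¹; fraction remaining f = e^(−kτ) = e^(−0.025672×22) ≈ 0.5685.
Accumulation ratio R = 1/(1 − f) ≈ 1/0.4315 ≈ 2.3175.
Single-dose peak C₀ = D/Vd = 1536/173 ≈ 8.879 μg/mL.
Steady-state peak Cmax,ss = C₀·R ≈ 8.879 × 2.3175 ≈ 20.577 μg/mL.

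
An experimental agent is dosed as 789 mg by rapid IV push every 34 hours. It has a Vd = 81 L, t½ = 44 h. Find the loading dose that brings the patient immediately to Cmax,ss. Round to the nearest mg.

1903 mg

f = (1/2)^(34/44) ≈ 0.585310; accumulation ratio R = 1/(1−f) ≈ 2.41144.
Loading dose to hit Cmax,ss on first dose: D_load = D_maint·R ≈ 789 × 2.41144 ≈ 1902.63 mg.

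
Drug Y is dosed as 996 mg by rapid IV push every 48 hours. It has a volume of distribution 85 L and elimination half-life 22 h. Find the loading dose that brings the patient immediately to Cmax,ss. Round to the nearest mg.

f = (1/2)^(48/22) ≈ 0.220398; accumulation ratio R = 1/(1−f) ≈ 1.28271.
Loading dose to hit Cmax,ss on first dose: D_load = D_maint·R ≈ 996 × 1.28271 ≈ 1277.58 mg.

1278 mg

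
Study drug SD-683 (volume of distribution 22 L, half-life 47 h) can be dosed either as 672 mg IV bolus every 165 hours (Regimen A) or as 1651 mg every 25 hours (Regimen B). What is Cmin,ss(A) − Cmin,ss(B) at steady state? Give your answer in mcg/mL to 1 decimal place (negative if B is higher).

-165.4 mcg/mL

Regimen A: f = (1/2)^(165/47) ≈ 0.0877; Cmin,ss = (672/22)·f/(1−f) ≈ 2.936 mcg/mL.
Regimen B: f = (1/2)^(25/47) ≈ 0.6916; Cmin,ss = (1651/22)·f/(1−f) ≈ 168.293 mcg/mL.
Difference ≈ 2.936 − 168.293 ≈ -165.357 mcg/mL.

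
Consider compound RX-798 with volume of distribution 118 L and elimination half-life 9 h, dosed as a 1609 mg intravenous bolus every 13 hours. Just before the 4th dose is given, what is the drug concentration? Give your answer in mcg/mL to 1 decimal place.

f = (1/2)^(τ/t½) = (1/2)^(13/9) ≈ 0.3674.
C₀ = D/Vd = 1609/118 ≈ 13.636 mcg/mL.
Before the 4th dose, 3 doses have been given. Superposition: Cmin = C₀·(f + f² + … + f^3).
≈ 13.636 × (0.3674 + 0.1350 + 0.0496) ≈ 13.636 × 0.5520 ≈ 7.527 mcg/mL.

7.5 mcg/mL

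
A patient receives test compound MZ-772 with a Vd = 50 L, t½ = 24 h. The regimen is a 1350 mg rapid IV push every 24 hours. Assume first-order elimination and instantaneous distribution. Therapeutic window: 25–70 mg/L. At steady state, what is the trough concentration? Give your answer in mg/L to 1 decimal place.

The dosing interval is 1 half-life, so f = 2^(−1) = 0.5.
Accumulation ratio R = 1/(1 − f) = 1/0.5 = 2/1.
Single-dose peak C₀ = D/Vd = 1350/50 = 27 mg/L.
Steady-state peak Cmax,ss = C₀·R = 27 × 2/1 ≈ 54.000 mg/L.
Steady-state trough Cmin,ss = Cmax,ss·f ≈ 54.000 × 0.5 ≈ 27.000 mg/L.
Trough 27.0 mg/L vs MEC 25 mg/L: adequate.

27.0 mg/L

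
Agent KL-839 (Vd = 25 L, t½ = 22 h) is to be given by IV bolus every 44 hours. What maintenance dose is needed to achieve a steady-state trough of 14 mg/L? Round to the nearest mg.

1050 mg

τ/t½ = 44/22 ≈ 2, so f = (1/2)^(44/22) ≈ 0.250000.
Cmin,ss = (D/Vd)·f/(1−f), so D = Cmin,ss·Vd·(1−f)/f.
D = 14 × 25 × (1−f)/f ≈ 14 × 25 × 3.00000 ≈ 1050.00 mg.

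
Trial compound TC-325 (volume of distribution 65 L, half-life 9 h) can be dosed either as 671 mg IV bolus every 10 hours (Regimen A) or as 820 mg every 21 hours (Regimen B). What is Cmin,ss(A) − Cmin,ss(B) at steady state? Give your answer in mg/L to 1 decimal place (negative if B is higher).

Regimen A: f = (1/2)^(10/9) ≈ 0.4629; Cmin,ss = (671/65)·f/(1−f) ≈ 8.897 mg/L.
Regimen B: f = (1/2)^(21/9) ≈ 0.1984; Cmin,ss = (820/65)·f/(1−f) ≈ 3.122 mg/L.
Difference ≈ 8.897 − 3.122 ≈ 5.775 mg/L.

5.8 mg/L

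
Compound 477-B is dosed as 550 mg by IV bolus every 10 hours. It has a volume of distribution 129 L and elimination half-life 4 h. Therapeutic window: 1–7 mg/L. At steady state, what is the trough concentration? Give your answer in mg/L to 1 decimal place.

0.9 mg/L

τ/t½ = 10/4 ≈ 2.5, so fraction remaining f = (1/2)^(10/4) ≈ 0.1768.
Accumulation ratio R = 1/(1 − f) ≈ 1/0.8232 ≈ 1.2148.
Single-dose peak C₀ = D/Vd = 550/129 ≈ 4.264 mg/L.
Cmax,ss = C₀/(1 − f) ≈ 4.264/0.8232 ≈ 5.180 mg/L.
One interval later, Cmin,ss = Cmax,ss·e^(−kτ) ≈ 5.180 × 0.1768 ≈ 0.916 mg/L.
Trough 0.9 mg/L vs MEC 1 mg/L: subtherapeutic.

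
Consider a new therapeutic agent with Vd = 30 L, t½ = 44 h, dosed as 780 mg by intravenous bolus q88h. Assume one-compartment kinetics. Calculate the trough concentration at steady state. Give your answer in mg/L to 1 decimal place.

8.7 mg/L

The dosing interval is 2 half-lives, so f = 2^(−2) = 0.25.
At steady state, R = 1/(1 − 0.25) = 4/3.
Single-dose peak C₀ = D/Vd = 780/30 = 26 mg/L.
Steady-state peak Cmax,ss = C₀·R = 26 × 4/3 ≈ 34.667 mg/L.
Steady-state trough Cmin,ss = Cmax,ss·f ≈ 34.667 × 0.25 ≈ 8.667 mg/L.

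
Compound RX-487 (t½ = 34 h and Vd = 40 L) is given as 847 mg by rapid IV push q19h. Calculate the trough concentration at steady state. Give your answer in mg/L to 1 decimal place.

44.8 mg/L

Over one 19-h interval, 19/34 ≈ 0.55882 half-lives elapse, leaving f ≈ 0.6789 of each dose.
Each bolus raises the concentration by D/Vd = 847/40 ≈ 21.175 mg/L.
Steady-state trough Cmin,ss = C₀·f/(1−f) ≈ 21.175 × 0.6789/0.3211 ≈ 44.770 mg/L.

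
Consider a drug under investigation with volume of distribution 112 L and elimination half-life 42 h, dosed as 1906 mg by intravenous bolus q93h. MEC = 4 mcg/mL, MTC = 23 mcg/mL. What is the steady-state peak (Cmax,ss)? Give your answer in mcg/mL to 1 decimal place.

Over one 93-h interval, 93/42 ≈ 2.2143 half-lives elapse, leaving f ≈ 0.2155 of each dose.
Accumulation ratio R = 1/(1 − f) ≈ 1/0.7845 ≈ 1.2747.
Each bolus raises the concentration by D/Vd = 1906/112 ≈ 17.018 mcg/mL.
Steady-state peak Cmax,ss = C₀·R ≈ 17.018 × 1.2747 ≈ 21.693 mcg/mL.
Peak 21.7 mcg/mL vs MTC 23 mcg/mL: below toxic threshold.

21.7 mcg/mL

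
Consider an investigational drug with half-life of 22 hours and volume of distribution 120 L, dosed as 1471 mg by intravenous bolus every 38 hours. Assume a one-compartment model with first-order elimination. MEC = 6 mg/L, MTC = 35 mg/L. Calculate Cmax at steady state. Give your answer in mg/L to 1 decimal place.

Over one 38-h interval, 38/22 ≈ 1.7273 half-lives elapse, leaving f ≈ 0.3020 of each dose.
Accumulation ratio R = 1/(1 − f) ≈ 1/0.6980 ≈ 1.4327.
Single-dose peak C₀ = D/Vd = 1471/120 ≈ 12.258 mg/L.
Steady-state peak Cmax,ss = C₀·R ≈ 12.258 × 1.4327 ≈ 17.562 mg/L.
Peak 17.6 mg/L vs MTC 35 mg/L: below toxic threshold.

17.6 mg/L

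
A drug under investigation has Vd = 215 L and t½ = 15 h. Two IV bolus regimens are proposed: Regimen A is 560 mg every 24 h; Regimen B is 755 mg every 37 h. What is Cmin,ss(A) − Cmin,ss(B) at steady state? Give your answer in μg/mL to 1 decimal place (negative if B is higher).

0.5 μg/mL

Regimen A: f = (1/2)^(24/15) ≈ 0.3299; Cmin,ss = (560/215)·f/(1−f) ≈ 1.282 μg/mL.
Regimen B: f = (1/2)^(37/15) ≈ 0.1809; Cmin,ss = (755/215)·f/(1−f) ≈ 0.776 μg/mL.
Difference ≈ 1.282 − 0.776 ≈ 0.506 μg/mL.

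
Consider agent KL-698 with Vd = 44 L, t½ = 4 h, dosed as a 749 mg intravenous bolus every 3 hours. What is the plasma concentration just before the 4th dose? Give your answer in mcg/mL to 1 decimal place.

f = (1/2)^(τ/t½) = (1/2)^(3/4) ≈ 0.5946.
C₀ = D/Vd = 749/44 ≈ 17.023 mcg/mL.
Before the 4th dose, 3 doses have been given. Superposition: Cmin = C₀·(f + f² + … + f^3).
≈ 17.023 × (0.5946 + 0.3535 + 0.2102) ≈ 17.023 × 1.1583 ≈ 19.718 mcg/mL.

19.7 mcg/mL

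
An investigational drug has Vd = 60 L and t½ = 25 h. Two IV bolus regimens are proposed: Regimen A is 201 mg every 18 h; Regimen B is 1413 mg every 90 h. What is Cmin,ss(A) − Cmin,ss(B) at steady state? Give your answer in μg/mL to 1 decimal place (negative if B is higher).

3.1 μg/mL

Regimen A: f = (1/2)^(18/25) ≈ 0.6071; Cmin,ss = (201/60)·f/(1−f) ≈ 5.176 μg/mL.
Regimen B: f = (1/2)^(90/25) ≈ 0.0825; Cmin,ss = (1413/60)·f/(1−f) ≈ 2.118 μg/mL.
Difference ≈ 5.176 − 2.118 ≈ 3.058 μg/mL.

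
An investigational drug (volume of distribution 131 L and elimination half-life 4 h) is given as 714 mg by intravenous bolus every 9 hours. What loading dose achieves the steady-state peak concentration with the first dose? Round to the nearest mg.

f = (1/2)^(9/4) ≈ 0.210224; accumulation ratio R = 1/(1−f) ≈ 1.26618.
Loading dose to hit Cmax,ss on first dose: D_load = D_maint·R ≈ 714 × 1.26618 ≈ 904.05 mg.

904 mg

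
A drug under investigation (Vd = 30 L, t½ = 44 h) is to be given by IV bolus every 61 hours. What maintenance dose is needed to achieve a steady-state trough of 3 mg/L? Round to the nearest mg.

τ/t½ = 61/44 ≈ 1.3864, so f = (1/2)^(61/44) ≈ 0.382528.
Cmin,ss = (D/Vd)·f/(1−f), so D = Cmin,ss·Vd·(1−f)/f.
D = 3 × 30 × (1−f)/f ≈ 3 × 30 × 1.61419 ≈ 145.28 mg.

145 mg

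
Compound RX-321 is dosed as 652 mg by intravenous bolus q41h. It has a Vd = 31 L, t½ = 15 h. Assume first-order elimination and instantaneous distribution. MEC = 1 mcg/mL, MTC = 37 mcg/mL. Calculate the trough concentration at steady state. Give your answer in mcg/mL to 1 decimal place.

3.7 mcg/mL

k = ln2/t½ = ln2/15 ≈ 0.046210 h⁻¹; fraction remaining f = e^(−kτ) = e^(−0.046210×41) ≈ 0.1504.
Accumulation ratio R = 1/(1 − f) ≈ 1/0.8496 ≈ 1.1770.
Each bolus raises the concentration by D/Vd = 652/31 ≈ 21.032 mcg/mL.
Steady-state peak Cmax,ss = C₀·R ≈ 21.032 × 1.1770 ≈ 24.755 mcg/mL.
One interval later, Cmin,ss = Cmax,ss·e^(−kτ) ≈ 24.755 × 0.1504 ≈ 3.723 mcg/mL.
Trough 3.7 mcg/mL vs MEC 1 mcg/mL: adequate.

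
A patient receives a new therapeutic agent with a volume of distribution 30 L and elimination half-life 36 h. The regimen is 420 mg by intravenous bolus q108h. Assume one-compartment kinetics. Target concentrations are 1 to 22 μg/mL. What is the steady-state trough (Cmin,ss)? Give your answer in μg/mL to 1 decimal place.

2.0 μg/mL

τ = 108 h = 3 half-lives, so f = (1/2)^3 = 0.125.
Accumulation ratio R = 1/(1 − f) = 1/0.875 = 8/7.
Single-dose peak C₀ = D/Vd = 420/30 = 14 μg/mL.
Steady-state peak Cmax,ss = C₀·R = 14 × 8/7 ≈ 16.000 μg/mL.
Steady-state trough Cmin,ss = Cmax,ss·f ≈ 16.000 × 0.125 ≈ 2.000 μg/mL.
Trough 2.0 μg/mL vs MEC 1 μg/mL: adequate.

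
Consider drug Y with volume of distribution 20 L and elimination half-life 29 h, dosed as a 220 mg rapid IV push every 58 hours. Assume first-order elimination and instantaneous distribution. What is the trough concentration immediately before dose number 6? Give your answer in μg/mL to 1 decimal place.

f = (1/2)^(τ/t½) = (1/2)^(58/29) ≈ 0.2500.
C₀ = D/Vd = 220/20 ≈ 11.000 μg/mL.
Before the 6th dose, 5 doses have been given. Superposition: Cmin = C₀·(f + f² + … + f^5).
≈ 11.000 × (0.2500 + 0.0625 + 0.0156 + 0.0039 + 0.0010) ≈ 11.000 × 0.3330 ≈ 3.663 μg/mL.

3.7 μg/mL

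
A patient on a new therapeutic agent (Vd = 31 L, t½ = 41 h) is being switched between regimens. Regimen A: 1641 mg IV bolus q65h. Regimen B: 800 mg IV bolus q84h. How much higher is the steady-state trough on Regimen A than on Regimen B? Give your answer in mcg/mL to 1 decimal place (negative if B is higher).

Regimen A: f = (1/2)^(65/41) ≈ 0.3332; Cmin,ss = (1641/31)·f/(1−f) ≈ 26.452 mcg/mL.
Regimen B: f = (1/2)^(84/41) ≈ 0.2417; Cmin,ss = (800/31)·f/(1−f) ≈ 8.226 mcg/mL.
Difference ≈ 26.452 − 8.226 ≈ 18.226 mcg/mL.

18.2 mcg/mL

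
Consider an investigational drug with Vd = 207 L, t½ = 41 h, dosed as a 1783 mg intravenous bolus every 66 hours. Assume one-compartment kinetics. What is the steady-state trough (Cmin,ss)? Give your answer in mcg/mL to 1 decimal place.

τ/t½ = 66/41 ≈ 1.6098, so fraction remaining f = (1/2)^(66/41) ≈ 0.3277.
Accumulation ratio R = 1/(1 − f) ≈ 1/0.6723 ≈ 1.4874.
Single-dose peak C₀ = D/Vd = 1783/207 ≈ 8.614 mcg/mL.
Cmax,ss = C₀/(1 − f) ≈ 8.614/0.6723 ≈ 12.813 mcg/mL.
One interval later, Cmin,ss = Cmax,ss·e^(−kτ) ≈ 12.813 × 0.3277 ≈ 4.199 mcg/mL.

4.2 mcg/mL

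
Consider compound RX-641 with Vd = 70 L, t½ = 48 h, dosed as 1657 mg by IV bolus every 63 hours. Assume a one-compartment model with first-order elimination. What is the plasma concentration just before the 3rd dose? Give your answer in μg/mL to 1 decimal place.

13.4 μg/mL

f = (1/2)^(τ/t½) = (1/2)^(63/48) ≈ 0.4026.
C₀ = D/Vd = 1657/70 ≈ 23.671 μg/mL.
Before the 3rd dose, 2 doses have been given. Superposition: Cmin = C₀·(f + f²).
≈ 23.671 × (0.4026 + 0.1621) ≈ 23.671 × 0.5647 ≈ 13.367 μg/mL.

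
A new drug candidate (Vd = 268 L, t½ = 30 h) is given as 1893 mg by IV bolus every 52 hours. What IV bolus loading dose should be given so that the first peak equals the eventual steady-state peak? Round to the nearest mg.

2707 mg

f = (1/2)^(52/30) ≈ 0.300756; accumulation ratio R = 1/(1−f) ≈ 1.43012.
Loading dose to hit Cmax,ss on first dose: D_load = D_maint·R ≈ 1893 × 1.43012 ≈ 2707.22 mg.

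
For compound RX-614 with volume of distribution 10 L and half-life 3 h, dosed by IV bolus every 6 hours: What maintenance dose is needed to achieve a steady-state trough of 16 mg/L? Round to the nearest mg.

480 mg

τ/t½ = 6/3 ≈ 2, so f = (1/2)^(6/3) ≈ 0.250000.
Cmin,ss = (D/Vd)·f/(1−f), so D = Cmin,ss·Vd·(1−f)/f.
D = 16 × 10 × (1−f)/f ≈ 16 × 10 × 3.00000 ≈ 480.00 mg.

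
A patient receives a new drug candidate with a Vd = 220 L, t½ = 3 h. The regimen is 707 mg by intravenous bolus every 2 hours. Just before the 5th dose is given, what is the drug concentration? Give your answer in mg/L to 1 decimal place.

f = (1/2)^(τ/t½) = (1/2)^(2/3) ≈ 0.6300.
C₀ = D/Vd = 707/220 ≈ 3.214 mg/L.
Before the 5th dose, 4 doses have been given. Superposition: Cmin = C₀·(f + f² + … + f^4).
≈ 3.214 × (0.6300 + 0.3969 + 0.2500 + 0.1575) ≈ 3.214 × 1.4344 ≈ 4.610 mg/L.

4.6 mg/L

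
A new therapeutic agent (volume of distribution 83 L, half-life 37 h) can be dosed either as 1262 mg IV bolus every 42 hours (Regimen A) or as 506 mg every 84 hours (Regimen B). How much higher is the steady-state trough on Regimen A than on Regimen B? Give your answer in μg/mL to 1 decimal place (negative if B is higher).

Regimen A: f = (1/2)^(42/37) ≈ 0.4553; Cmin,ss = (1262/83)·f/(1−f) ≈ 12.709 μg/mL.
Regimen B: f = (1/2)^(84/37) ≈ 0.2073; Cmin,ss = (506/83)·f/(1−f) ≈ 1.594 μg/mL.
Difference ≈ 12.709 − 1.594 ≈ 11.115 μg/mL.

11.1 μg/mL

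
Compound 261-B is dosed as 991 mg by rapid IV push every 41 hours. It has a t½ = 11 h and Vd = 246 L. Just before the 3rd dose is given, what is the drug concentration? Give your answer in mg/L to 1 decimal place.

f = (1/2)^(τ/t½) = (1/2)^(41/11) ≈ 0.0755.
C₀ = D/Vd = 991/246 ≈ 4.028 mg/L.
Before the 3rd dose, 2 doses have been given. Superposition: Cmin = C₀·(f + f²).
≈ 4.028 × (0.0755 + 0.0057) ≈ 4.028 × 0.0812 ≈ 0.327 mg/L.

0.3 mg/L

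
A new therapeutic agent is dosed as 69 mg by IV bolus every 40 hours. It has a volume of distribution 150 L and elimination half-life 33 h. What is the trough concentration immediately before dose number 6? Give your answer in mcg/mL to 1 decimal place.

f = (1/2)^(τ/t½) = (1/2)^(40/33) ≈ 0.4316.
C₀ = D/Vd = 69/150 ≈ 0.460 mcg/mL.
Before the 6th dose, 5 doses have been given. Superposition: Cmin = C₀·(f + f² + … + f^5).
≈ 0.460 × (0.4316 + 0.1863 + 0.0804 + 0.0347 + 0.0150) ≈ 0.460 × 0.7480 ≈ 0.344 mcg/mL.

0.3 mcg/mL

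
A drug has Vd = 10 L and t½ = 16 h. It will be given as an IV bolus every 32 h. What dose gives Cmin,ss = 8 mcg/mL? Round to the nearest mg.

τ/t½ = 32/16 ≈ 2, so f = (1/2)^(32/16) ≈ 0.250000.
Cmin,ss = (D/Vd)·f/(1−f), so D = Cmin,ss·Vd·(1−f)/f.
D = 8 × 10 × (1−f)/f ≈ 8 × 10 × 3.00000 ≈ 240.00 mg.

240 mg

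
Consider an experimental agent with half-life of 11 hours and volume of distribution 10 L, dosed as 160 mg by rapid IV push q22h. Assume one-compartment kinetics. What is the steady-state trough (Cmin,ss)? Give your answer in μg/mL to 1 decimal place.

5.3 μg/mL

The dosing interval is 2 half-lives, so f = 2^(−2) = 0.25.
At steady state, R = 1/(1 − 0.25) = 4/3.
Single-dose peak C₀ = D/Vd = 160/10 = 16 μg/mL.
Steady-state peak Cmax,ss = C₀·R = 16 × 4/3 ≈ 21.333 μg/mL.
Steady-state trough Cmin,ss = Cmax,ss·f ≈ 21.333 × 0.25 ≈ 5.333 μg/mL.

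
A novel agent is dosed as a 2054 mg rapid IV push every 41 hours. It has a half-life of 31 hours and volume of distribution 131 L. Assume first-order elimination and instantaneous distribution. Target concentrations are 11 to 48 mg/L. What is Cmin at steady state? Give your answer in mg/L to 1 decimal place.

10.4 mg/L

k = ln2/t½ = ln2/31 ≈ 0.022360 h⁻¹; fraction remaining f = e^(−kτ) = e^(−0.022360×41) ≈ 0.3998.
Each bolus raises the concentration by D/Vd = 2054/131 ≈ 15.679 mg/L.
Steady-state trough Cmin,ss = C₀·f/(1−f) ≈ 15.679 × 0.3998/0.6002 ≈ 10.444 mg/L.
Trough 10.4 mg/L vs MEC 11 mg/L: subtherapeutic.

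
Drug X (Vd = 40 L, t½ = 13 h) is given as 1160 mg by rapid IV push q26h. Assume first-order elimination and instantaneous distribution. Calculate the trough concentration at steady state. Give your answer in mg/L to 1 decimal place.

The dosing interval is 2 half-lives, so f = 2^(−2) = 0.25.
At steady state, R = 1/(1 − 0.25) = 4/3.
Single-dose peak C₀ = D/Vd = 1160/40 = 29 mg/L.
Steady-state peak Cmax,ss = C₀·R = 29 × 4/3 ≈ 38.667 mg/L.
Steady-state trough Cmin,ss = Cmax,ss·f ≈ 38.667 × 0.25 ≈ 9.667 mg/L.

9.7 mg/L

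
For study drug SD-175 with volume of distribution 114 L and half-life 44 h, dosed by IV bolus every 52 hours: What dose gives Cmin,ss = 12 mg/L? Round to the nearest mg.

1735 mg

τ/t½ = 52/44 ≈ 1.1818, so f = (1/2)^(52/44) ≈ 0.440796.
Cmin,ss = (D/Vd)·f/(1−f), so D = Cmin,ss·Vd·(1−f)/f.
D = 12 × 114 × (1−f)/f ≈ 12 × 114 × 1.26862 ≈ 1735.47 mg.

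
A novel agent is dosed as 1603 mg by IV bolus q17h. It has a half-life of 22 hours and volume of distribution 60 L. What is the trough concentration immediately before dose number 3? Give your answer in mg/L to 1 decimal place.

24.8 mg/L

f = (1/2)^(τ/t½) = (1/2)^(17/22) ≈ 0.5853.
C₀ = D/Vd = 1603/60 ≈ 26.717 mg/L.
Before the 3rd dose, 2 doses have been given. Superposition: Cmin = C₀·(f + f²).
≈ 26.717 × (0.5853 + 0.3426) ≈ 26.717 × 0.9279 ≈ 24.791 mg/L.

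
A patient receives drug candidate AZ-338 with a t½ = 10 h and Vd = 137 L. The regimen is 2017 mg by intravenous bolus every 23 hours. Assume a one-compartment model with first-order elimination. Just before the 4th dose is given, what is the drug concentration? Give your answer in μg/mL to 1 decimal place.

f = (1/2)^(τ/t½) = (1/2)^(23/10) ≈ 0.2031.
C₀ = D/Vd = 2017/137 ≈ 14.723 μg/mL.
Before the 4th dose, 3 doses have been given. Superposition: Cmin = C₀·(f + f² + … + f^3).
≈ 14.723 × (0.2031 + 0.0412 + 0.0084) ≈ 14.723 × 0.2527 ≈ 3.721 μg/mL.

3.7 μg/mL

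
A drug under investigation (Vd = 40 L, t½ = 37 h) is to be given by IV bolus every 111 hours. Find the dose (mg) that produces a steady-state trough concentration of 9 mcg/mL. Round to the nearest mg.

2520 mg

τ/t½ = 111/37 ≈ 3, so f = (1/2)^(111/37) ≈ 0.125000.
Cmin,ss = (D/Vd)·f/(1−f), so D = Cmin,ss·Vd·(1−f)/f.
D = 9 × 40 × (1−f)/f ≈ 9 × 40 × 7.00000 ≈ 2520.00 mg.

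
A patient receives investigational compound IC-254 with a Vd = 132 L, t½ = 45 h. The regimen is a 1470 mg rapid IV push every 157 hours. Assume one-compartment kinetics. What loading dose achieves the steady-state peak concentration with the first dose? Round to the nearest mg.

f = (1/2)^(157/45) ≈ 0.089072; accumulation ratio R = 1/(1−f) ≈ 1.09778.
Loading dose to hit Cmax,ss on first dose: D_load = D_maint·R ≈ 1470 × 1.09778 ≈ 1613.74 mg.

1614 mg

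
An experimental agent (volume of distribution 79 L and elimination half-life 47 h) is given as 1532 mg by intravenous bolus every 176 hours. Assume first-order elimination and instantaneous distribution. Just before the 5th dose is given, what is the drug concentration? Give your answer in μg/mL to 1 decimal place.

f = (1/2)^(τ/t½) = (1/2)^(176/47) ≈ 0.0746.
C₀ = D/Vd = 1532/79 ≈ 19.392 μg/mL.
Before the 5th dose, 4 doses have been given. Superposition: Cmin = C₀·(f + f² + … + f^4).
≈ 19.392 × (0.0746 + 0.0056 + 0.0004 + 0.0000) ≈ 19.392 × 0.0806 ≈ 1.563 μg/mL.

1.6 μg/mL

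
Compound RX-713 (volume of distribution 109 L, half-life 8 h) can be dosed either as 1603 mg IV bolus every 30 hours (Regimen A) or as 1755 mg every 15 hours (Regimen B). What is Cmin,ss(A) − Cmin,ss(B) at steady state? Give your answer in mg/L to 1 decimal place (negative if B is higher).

-4.9 mg/L

Regimen A: f = (1/2)^(30/8) ≈ 0.0743; Cmin,ss = (1603/109)·f/(1−f) ≈ 1.180 mg/L.
Regimen B: f = (1/2)^(15/8) ≈ 0.2726; Cmin,ss = (1755/109)·f/(1−f) ≈ 6.034 mg/L.
Difference ≈ 1.180 − 6.034 ≈ -4.854 mg/L.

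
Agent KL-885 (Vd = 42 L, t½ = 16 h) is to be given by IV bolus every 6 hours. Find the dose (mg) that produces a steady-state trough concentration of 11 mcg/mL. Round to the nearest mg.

τ/t½ = 6/16 ≈ 0.375, so f = (1/2)^(6/16) ≈ 0.771105.
Cmin,ss = (D/Vd)·f/(1−f), so D = Cmin,ss·Vd·(1−f)/f.
D = 11 × 42 × (1−f)/f ≈ 11 × 42 × 0.29684 ≈ 137.14 mg.

137 mg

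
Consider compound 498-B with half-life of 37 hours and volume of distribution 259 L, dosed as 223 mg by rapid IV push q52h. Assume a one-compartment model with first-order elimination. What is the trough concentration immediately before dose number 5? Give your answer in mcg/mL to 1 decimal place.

0.5 mcg/mL

f = (1/2)^(τ/t½) = (1/2)^(52/37) ≈ 0.3775.
C₀ = D/Vd = 223/259 ≈ 0.861 mcg/mL.
Before the 5th dose, 4 doses have been given. Superposition: Cmin = C₀·(f + f² + … + f^4).
≈ 0.861 × (0.3775 + 0.1425 + 0.0538 + 0.0203) ≈ 0.861 × 0.5941 ≈ 0.512 mcg/mL.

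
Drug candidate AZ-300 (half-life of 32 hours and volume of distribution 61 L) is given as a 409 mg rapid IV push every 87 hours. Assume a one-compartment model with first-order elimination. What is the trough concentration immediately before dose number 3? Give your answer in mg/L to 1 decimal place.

1.2 mg/L

f = (1/2)^(τ/t½) = (1/2)^(87/32) ≈ 0.1519.
C₀ = D/Vd = 409/61 ≈ 6.705 mg/L.
Before the 3rd dose, 2 doses have been given. Superposition: Cmin = C₀·(f + f²).
≈ 6.705 × (0.1519 + 0.0231) ≈ 6.705 × 0.1750 ≈ 1.173 mg/L.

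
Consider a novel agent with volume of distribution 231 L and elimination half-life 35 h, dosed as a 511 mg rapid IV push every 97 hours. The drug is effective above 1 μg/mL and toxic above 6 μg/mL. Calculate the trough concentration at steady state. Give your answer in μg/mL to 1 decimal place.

0.4 μg/mL

Over one 97-h interval, 97/35 ≈ 2.7714 half-lives elapse, leaving f ≈ 0.1465 of each dose.
At steady state, accumulation factor R = 1/(1 − e^(−kτ)) ≈ 1.1716.
Single-dose peak C₀ = D/Vd = 511/231 ≈ 2.212 μg/mL.
Steady-state peak Cmax,ss = C₀·R ≈ 2.212 × 1.1716 ≈ 2.592 μg/mL.
One interval later, Cmin,ss = Cmax,ss·e^(−kτ) ≈ 2.592 × 0.1465 ≈ 0.380 μg/mL.
Trough 0.4 μg/mL vs MEC 1 μg/mL: subtherapeutic.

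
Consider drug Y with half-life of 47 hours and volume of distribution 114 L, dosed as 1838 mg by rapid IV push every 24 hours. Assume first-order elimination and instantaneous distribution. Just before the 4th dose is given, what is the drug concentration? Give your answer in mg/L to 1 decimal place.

f = (1/2)^(τ/t½) = (1/2)^(24/47) ≈ 0.7019.
C₀ = D/Vd = 1838/114 ≈ 16.123 mg/L.
Before the 4th dose, 3 doses have been given. Superposition: Cmin = C₀·(f + f² + … + f^3).
≈ 16.123 × (0.7019 + 0.4927 + 0.3458) ≈ 16.123 × 1.5404 ≈ 24.836 mg/L.

24.8 mg/L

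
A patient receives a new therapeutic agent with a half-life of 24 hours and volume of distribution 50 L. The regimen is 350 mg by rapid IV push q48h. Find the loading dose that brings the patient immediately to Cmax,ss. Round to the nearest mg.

467 mg

f = (1/2)^(48/24) ≈ 0.250000; accumulation ratio R = 1/(1−f) ≈ 1.33333.
Loading dose to hit Cmax,ss on first dose: D_load = D_maint·R ≈ 350 × 1.33333 ≈ 466.67 mg.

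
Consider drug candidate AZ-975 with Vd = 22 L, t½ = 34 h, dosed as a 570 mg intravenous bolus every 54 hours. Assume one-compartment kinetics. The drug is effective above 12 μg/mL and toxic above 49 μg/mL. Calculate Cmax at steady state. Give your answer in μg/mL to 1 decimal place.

k = ln2/t½ = ln2/34 ≈ 0.020387 h⁻¹; fraction remaining f = e^(−kτ) = e^(−0.020387×54) ≈ 0.3326.
At steady state, accumulation factor R = 1/(1 − e^(−kτ)) ≈ 1.4984.
Single-dose peak C₀ = D/Vd = 570/22 ≈ 25.909 μg/mL.
Steady-state peak Cmax,ss = C₀·R ≈ 25.909 × 1.4984 ≈ 38.822 μg/mL.
Peak 38.8 μg/mL vs MTC 49 μg/mL: below toxic threshold.

38.8 μg/mL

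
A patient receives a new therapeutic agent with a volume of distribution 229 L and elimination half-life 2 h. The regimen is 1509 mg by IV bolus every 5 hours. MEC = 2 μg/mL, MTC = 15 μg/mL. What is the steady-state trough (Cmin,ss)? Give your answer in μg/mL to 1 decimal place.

k = ln2/t½ = ln2/2 ≈ 0.346574 h⁻¹; fraction remaining f = e^(−kτ) = e^(−0.346574×5) ≈ 0.1768.
At steady state, accumulation factor R = 1/(1 − e^(−kτ)) ≈ 1.2148.
Single-dose peak C₀ = D/Vd = 1509/229 ≈ 6.590 μg/mL.
Cmax,ss = C₀/(1 − f) ≈ 6.590/0.8232 ≈ 8.005 μg/mL.
Steady-state trough Cmin,ss = Cmax,ss·f ≈ 8.005 × 0.1768 ≈ 1.415 μg/mL.
Trough 1.4 μg/mL vs MEC 2 μg/mL: subtherapeutic.

1.4 μg/mL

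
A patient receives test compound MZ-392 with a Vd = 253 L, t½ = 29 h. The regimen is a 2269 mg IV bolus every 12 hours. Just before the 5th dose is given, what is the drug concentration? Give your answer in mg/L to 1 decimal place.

18.4 mg/L

f = (1/2)^(τ/t½) = (1/2)^(12/29) ≈ 0.7506.
C₀ = D/Vd = 2269/253 ≈ 8.968 mg/L.
Before the 5th dose, 4 doses have been given. Superposition: Cmin = C₀·(f + f² + … + f^4).
≈ 8.968 × (0.7506 + 0.5634 + 0.4229 + 0.3174) ≈ 8.968 × 2.0543 ≈ 18.423 mg/L.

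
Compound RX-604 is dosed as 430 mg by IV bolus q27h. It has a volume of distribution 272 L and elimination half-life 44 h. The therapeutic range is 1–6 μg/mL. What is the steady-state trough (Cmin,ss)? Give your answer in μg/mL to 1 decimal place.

Over one 27-h interval, 27/44 ≈ 0.61364 half-lives elapse, leaving f ≈ 0.6535 of each dose.
Each bolus raises the concentration by D/Vd = 430/272 ≈ 1.581 μg/mL.
Steady-state trough Cmin,ss = C₀·f/(1−f) ≈ 1.581 × 0.6535/0.3465 ≈ 2.982 μg/mL.
Trough 3.0 μg/mL vs MEC 1 μg/mL: adequate.

3.0 μg/mL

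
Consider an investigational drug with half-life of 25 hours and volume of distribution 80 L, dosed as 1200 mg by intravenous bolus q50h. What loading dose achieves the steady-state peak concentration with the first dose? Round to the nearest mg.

1600 mg

f = (1/2)^(50/25) ≈ 0.250000; accumulation ratio R = 1/(1−f) ≈ 1.33333.
Loading dose to hit Cmax,ss on first dose: D_load = D_maint·R ≈ 1200 × 1.33333 ≈ 1600.00 mg.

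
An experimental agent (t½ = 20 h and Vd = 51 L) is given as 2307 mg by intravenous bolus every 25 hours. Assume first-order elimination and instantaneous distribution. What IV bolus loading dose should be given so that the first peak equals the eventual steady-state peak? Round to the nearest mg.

f = (1/2)^(25/20) ≈ 0.420448; accumulation ratio R = 1/(1−f) ≈ 1.72547.
Loading dose to hit Cmax,ss on first dose: D_load = D_maint·R ≈ 2307 × 1.72547 ≈ 3980.66 mg.

3981 mg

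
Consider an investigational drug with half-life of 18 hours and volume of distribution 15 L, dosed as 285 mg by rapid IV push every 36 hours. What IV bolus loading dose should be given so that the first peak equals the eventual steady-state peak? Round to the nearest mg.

f = (1/2)^(36/18) ≈ 0.250000; accumulation ratio R = 1/(1−f) ≈ 1.33333.
Loading dose to hit Cmax,ss on first dose: D_load = D_maint·R ≈ 285 × 1.33333 ≈ 380.00 mg.

380 mg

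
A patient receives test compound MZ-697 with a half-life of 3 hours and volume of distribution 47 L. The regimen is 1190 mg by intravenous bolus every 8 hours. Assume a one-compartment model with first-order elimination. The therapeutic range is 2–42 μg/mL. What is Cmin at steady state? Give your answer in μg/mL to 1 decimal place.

4.7 μg/mL

Over one 8-h interval, 8/3 ≈ 2.6667 half-lives elapse, leaving f ≈ 0.1575 of each dose.
Each bolus raises the concentration by D/Vd = 1190/47 ≈ 25.319 μg/mL.
Steady-state trough Cmin,ss = C₀·f/(1−f) ≈ 25.319 × 0.1575/0.8425 ≈ 4.733 μg/mL.
Trough 4.7 μg/mL vs MEC 2 μg/mL: adequate.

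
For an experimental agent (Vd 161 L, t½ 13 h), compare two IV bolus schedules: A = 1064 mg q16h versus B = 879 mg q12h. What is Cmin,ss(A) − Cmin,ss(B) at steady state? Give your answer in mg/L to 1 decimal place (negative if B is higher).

Regimen A: f = (1/2)^(16/13) ≈ 0.4261; Cmin,ss = (1064/161)·f/(1−f) ≈ 4.907 mg/L.
Regimen B: f = (1/2)^(12/13) ≈ 0.5274; Cmin,ss = (879/161)·f/(1−f) ≈ 6.093 mg/L.
Difference ≈ 4.907 − 6.093 ≈ -1.186 mg/L.

-1.2 mg/L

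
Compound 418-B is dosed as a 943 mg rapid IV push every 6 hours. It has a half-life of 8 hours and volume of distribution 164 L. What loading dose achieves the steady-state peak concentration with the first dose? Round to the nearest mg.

f = (1/2)^(6/8) ≈ 0.594604; accumulation ratio R = 1/(1−f) ≈ 2.46672.
Loading dose to hit Cmax,ss on first dose: D_load = D_maint·R ≈ 943 × 2.46672 ≈ 2326.12 mg.

2326 mg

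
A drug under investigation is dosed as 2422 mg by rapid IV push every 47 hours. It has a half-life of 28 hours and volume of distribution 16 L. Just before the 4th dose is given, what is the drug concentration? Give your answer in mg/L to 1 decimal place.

66.7 mg/L

f = (1/2)^(τ/t½) = (1/2)^(47/28) ≈ 0.3124.
C₀ = D/Vd = 2422/16 ≈ 151.375 mg/L.
Before the 4th dose, 3 doses have been given. Superposition: Cmin = C₀·(f + f² + … + f^3).
≈ 151.375 × (0.3124 + 0.0976 + 0.0305) ≈ 151.375 × 0.4405 ≈ 66.681 mg/L.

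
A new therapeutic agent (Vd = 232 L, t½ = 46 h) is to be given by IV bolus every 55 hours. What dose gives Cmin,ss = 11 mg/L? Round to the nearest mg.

τ/t½ = 55/46 ≈ 1.1957, so f = (1/2)^(55/46) ≈ 0.436589.
Cmin,ss = (D/Vd)·f/(1−f), so D = Cmin,ss·Vd·(1−f)/f.
D = 11 × 232 × (1−f)/f ≈ 11 × 232 × 1.29048 ≈ 3293.30 mg.

3293 mg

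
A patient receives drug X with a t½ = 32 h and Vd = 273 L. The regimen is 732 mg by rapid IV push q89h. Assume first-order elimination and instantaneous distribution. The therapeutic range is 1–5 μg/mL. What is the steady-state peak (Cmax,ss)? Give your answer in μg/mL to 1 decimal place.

k = ln2/t½ = ln2/32 ≈ 0.021661 h⁻¹; fraction remaining f = e^(−kτ) = e^(−0.021661×89) ≈ 0.1455.
At steady state, accumulation factor R = 1/(1 − e^(−kτ)) ≈ 1.1703.
Each bolus raises the concentration by D/Vd = 732/273 ≈ 2.681 μg/mL.
Steady-state peak Cmax,ss = C₀·R ≈ 2.681 × 1.1703 ≈ 3.138 μg/mL.
Peak 3.1 μg/mL vs MTC 5 μg/mL: below toxic threshold.

3.1 μg/mL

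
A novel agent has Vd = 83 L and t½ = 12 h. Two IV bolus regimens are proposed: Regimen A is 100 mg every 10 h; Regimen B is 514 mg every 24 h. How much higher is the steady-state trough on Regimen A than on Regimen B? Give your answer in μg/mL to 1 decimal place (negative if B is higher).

-0.5 μg/mL

Regimen A: f = (1/2)^(10/12) ≈ 0.5612; Cmin,ss = (100/83)·f/(1−f) ≈ 1.541 μg/mL.
Regimen B: f = (1/2)^(24/12) ≈ 0.2500; Cmin,ss = (514/83)·f/(1−f) ≈ 2.064 μg/mL.
Difference ≈ 1.541 − 2.064 ≈ -0.523 μg/mL.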